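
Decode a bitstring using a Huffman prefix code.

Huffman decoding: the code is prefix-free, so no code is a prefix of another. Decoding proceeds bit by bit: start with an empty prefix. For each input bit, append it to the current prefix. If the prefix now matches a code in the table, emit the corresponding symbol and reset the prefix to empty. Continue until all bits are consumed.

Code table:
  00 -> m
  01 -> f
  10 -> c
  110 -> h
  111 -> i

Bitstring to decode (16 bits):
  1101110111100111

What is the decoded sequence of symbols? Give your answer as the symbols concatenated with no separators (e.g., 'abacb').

Answer: hifimi

Derivation:
Bit 0: prefix='1' (no match yet)
Bit 1: prefix='11' (no match yet)
Bit 2: prefix='110' -> emit 'h', reset
Bit 3: prefix='1' (no match yet)
Bit 4: prefix='11' (no match yet)
Bit 5: prefix='111' -> emit 'i', reset
Bit 6: prefix='0' (no match yet)
Bit 7: prefix='01' -> emit 'f', reset
Bit 8: prefix='1' (no match yet)
Bit 9: prefix='11' (no match yet)
Bit 10: prefix='111' -> emit 'i', reset
Bit 11: prefix='0' (no match yet)
Bit 12: prefix='00' -> emit 'm', reset
Bit 13: prefix='1' (no match yet)
Bit 14: prefix='11' (no match yet)
Bit 15: prefix='111' -> emit 'i', reset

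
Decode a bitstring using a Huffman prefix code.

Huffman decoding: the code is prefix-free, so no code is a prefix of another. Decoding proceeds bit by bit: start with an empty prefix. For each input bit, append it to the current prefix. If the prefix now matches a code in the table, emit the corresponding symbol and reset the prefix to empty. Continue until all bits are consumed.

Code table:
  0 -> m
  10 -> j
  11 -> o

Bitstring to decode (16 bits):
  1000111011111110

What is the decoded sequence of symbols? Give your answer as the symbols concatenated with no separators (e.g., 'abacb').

Bit 0: prefix='1' (no match yet)
Bit 1: prefix='10' -> emit 'j', reset
Bit 2: prefix='0' -> emit 'm', reset
Bit 3: prefix='0' -> emit 'm', reset
Bit 4: prefix='1' (no match yet)
Bit 5: prefix='11' -> emit 'o', reset
Bit 6: prefix='1' (no match yet)
Bit 7: prefix='10' -> emit 'j', reset
Bit 8: prefix='1' (no match yet)
Bit 9: prefix='11' -> emit 'o', reset
Bit 10: prefix='1' (no match yet)
Bit 11: prefix='11' -> emit 'o', reset
Bit 12: prefix='1' (no match yet)
Bit 13: prefix='11' -> emit 'o', reset
Bit 14: prefix='1' (no match yet)
Bit 15: prefix='10' -> emit 'j', reset

Answer: jmmojoooj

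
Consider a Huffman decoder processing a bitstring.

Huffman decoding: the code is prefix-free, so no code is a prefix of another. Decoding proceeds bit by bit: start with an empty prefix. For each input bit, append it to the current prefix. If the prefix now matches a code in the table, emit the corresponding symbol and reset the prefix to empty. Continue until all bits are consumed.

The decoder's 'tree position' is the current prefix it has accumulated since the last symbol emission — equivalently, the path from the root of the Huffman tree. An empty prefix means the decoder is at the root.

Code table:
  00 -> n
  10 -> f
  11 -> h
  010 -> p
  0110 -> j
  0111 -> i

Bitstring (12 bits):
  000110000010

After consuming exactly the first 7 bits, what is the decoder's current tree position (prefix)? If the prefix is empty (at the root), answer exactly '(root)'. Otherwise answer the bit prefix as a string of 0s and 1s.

Bit 0: prefix='0' (no match yet)
Bit 1: prefix='00' -> emit 'n', reset
Bit 2: prefix='0' (no match yet)
Bit 3: prefix='01' (no match yet)
Bit 4: prefix='011' (no match yet)
Bit 5: prefix='0110' -> emit 'j', reset
Bit 6: prefix='0' (no match yet)

Answer: 0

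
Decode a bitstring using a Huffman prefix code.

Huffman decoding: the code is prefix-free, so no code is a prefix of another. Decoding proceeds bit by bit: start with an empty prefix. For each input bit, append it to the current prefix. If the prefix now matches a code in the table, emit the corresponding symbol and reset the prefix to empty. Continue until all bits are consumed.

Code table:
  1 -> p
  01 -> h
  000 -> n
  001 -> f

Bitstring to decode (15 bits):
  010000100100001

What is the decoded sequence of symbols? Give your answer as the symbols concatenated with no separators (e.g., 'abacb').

Bit 0: prefix='0' (no match yet)
Bit 1: prefix='01' -> emit 'h', reset
Bit 2: prefix='0' (no match yet)
Bit 3: prefix='00' (no match yet)
Bit 4: prefix='000' -> emit 'n', reset
Bit 5: prefix='0' (no match yet)
Bit 6: prefix='01' -> emit 'h', reset
Bit 7: prefix='0' (no match yet)
Bit 8: prefix='00' (no match yet)
Bit 9: prefix='001' -> emit 'f', reset
Bit 10: prefix='0' (no match yet)
Bit 11: prefix='00' (no match yet)
Bit 12: prefix='000' -> emit 'n', reset
Bit 13: prefix='0' (no match yet)
Bit 14: prefix='01' -> emit 'h', reset

Answer: hnhfnh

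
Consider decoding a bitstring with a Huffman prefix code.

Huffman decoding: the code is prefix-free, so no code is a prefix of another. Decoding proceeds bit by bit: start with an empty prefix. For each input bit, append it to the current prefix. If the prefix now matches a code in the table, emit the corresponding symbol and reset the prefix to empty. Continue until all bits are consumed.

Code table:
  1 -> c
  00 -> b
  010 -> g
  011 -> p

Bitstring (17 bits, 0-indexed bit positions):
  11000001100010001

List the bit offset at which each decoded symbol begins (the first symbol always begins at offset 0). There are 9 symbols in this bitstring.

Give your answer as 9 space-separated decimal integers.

Bit 0: prefix='1' -> emit 'c', reset
Bit 1: prefix='1' -> emit 'c', reset
Bit 2: prefix='0' (no match yet)
Bit 3: prefix='00' -> emit 'b', reset
Bit 4: prefix='0' (no match yet)
Bit 5: prefix='00' -> emit 'b', reset
Bit 6: prefix='0' (no match yet)
Bit 7: prefix='01' (no match yet)
Bit 8: prefix='011' -> emit 'p', reset
Bit 9: prefix='0' (no match yet)
Bit 10: prefix='00' -> emit 'b', reset
Bit 11: prefix='0' (no match yet)
Bit 12: prefix='01' (no match yet)
Bit 13: prefix='010' -> emit 'g', reset
Bit 14: prefix='0' (no match yet)
Bit 15: prefix='00' -> emit 'b', reset
Bit 16: prefix='1' -> emit 'c', reset

Answer: 0 1 2 4 6 9 11 14 16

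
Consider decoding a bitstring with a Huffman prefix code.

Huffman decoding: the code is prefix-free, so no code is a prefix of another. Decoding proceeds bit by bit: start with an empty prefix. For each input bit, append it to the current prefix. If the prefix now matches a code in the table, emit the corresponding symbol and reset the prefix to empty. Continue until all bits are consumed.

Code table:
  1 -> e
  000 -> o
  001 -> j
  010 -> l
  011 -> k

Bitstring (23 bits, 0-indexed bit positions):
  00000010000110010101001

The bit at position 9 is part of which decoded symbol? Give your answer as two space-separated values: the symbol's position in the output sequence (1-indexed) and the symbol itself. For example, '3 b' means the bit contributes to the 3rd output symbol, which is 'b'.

Bit 0: prefix='0' (no match yet)
Bit 1: prefix='00' (no match yet)
Bit 2: prefix='000' -> emit 'o', reset
Bit 3: prefix='0' (no match yet)
Bit 4: prefix='00' (no match yet)
Bit 5: prefix='000' -> emit 'o', reset
Bit 6: prefix='1' -> emit 'e', reset
Bit 7: prefix='0' (no match yet)
Bit 8: prefix='00' (no match yet)
Bit 9: prefix='000' -> emit 'o', reset
Bit 10: prefix='0' (no match yet)
Bit 11: prefix='01' (no match yet)
Bit 12: prefix='011' -> emit 'k', reset
Bit 13: prefix='0' (no match yet)

Answer: 4 o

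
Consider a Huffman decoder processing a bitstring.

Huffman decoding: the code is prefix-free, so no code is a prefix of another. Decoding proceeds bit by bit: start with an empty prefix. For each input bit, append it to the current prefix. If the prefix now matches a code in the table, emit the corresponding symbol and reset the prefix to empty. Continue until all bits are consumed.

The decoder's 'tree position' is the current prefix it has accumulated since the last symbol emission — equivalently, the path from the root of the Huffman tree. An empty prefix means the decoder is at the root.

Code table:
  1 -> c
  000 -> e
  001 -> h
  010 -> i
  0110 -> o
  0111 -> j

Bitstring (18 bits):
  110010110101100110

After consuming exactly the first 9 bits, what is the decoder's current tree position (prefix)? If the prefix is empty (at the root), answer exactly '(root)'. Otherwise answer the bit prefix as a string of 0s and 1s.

Bit 0: prefix='1' -> emit 'c', reset
Bit 1: prefix='1' -> emit 'c', reset
Bit 2: prefix='0' (no match yet)
Bit 3: prefix='00' (no match yet)
Bit 4: prefix='001' -> emit 'h', reset
Bit 5: prefix='0' (no match yet)
Bit 6: prefix='01' (no match yet)
Bit 7: prefix='011' (no match yet)
Bit 8: prefix='0110' -> emit 'o', reset

Answer: (root)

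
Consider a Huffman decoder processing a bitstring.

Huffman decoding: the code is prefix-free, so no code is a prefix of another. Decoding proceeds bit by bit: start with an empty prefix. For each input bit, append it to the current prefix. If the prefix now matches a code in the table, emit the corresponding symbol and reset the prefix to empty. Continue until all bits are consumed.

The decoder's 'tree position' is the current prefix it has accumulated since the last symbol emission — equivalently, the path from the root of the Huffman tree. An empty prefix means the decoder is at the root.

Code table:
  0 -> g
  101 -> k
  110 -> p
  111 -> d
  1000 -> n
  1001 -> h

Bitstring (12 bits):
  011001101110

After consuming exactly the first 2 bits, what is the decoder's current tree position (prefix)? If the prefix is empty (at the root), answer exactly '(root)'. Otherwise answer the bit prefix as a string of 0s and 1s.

Bit 0: prefix='0' -> emit 'g', reset
Bit 1: prefix='1' (no match yet)

Answer: 1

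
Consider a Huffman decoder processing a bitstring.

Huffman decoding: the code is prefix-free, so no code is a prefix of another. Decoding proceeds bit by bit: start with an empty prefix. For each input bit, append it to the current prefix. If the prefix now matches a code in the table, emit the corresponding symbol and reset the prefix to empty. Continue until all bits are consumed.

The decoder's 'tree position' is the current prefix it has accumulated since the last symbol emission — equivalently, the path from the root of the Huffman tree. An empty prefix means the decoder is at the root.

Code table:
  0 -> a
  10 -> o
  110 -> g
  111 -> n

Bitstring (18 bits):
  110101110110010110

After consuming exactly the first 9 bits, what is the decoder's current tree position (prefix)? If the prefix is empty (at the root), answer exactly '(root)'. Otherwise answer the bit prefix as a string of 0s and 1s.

Answer: (root)

Derivation:
Bit 0: prefix='1' (no match yet)
Bit 1: prefix='11' (no match yet)
Bit 2: prefix='110' -> emit 'g', reset
Bit 3: prefix='1' (no match yet)
Bit 4: prefix='10' -> emit 'o', reset
Bit 5: prefix='1' (no match yet)
Bit 6: prefix='11' (no match yet)
Bit 7: prefix='111' -> emit 'n', reset
Bit 8: prefix='0' -> emit 'a', reset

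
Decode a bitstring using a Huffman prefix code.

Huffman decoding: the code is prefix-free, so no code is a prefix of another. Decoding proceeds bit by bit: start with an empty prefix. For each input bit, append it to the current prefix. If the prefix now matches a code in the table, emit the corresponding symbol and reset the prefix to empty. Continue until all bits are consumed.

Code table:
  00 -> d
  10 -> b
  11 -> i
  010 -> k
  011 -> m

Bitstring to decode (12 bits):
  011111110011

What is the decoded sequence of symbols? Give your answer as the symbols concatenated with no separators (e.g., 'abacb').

Answer: miibm

Derivation:
Bit 0: prefix='0' (no match yet)
Bit 1: prefix='01' (no match yet)
Bit 2: prefix='011' -> emit 'm', reset
Bit 3: prefix='1' (no match yet)
Bit 4: prefix='11' -> emit 'i', reset
Bit 5: prefix='1' (no match yet)
Bit 6: prefix='11' -> emit 'i', reset
Bit 7: prefix='1' (no match yet)
Bit 8: prefix='10' -> emit 'b', reset
Bit 9: prefix='0' (no match yet)
Bit 10: prefix='01' (no match yet)
Bit 11: prefix='011' -> emit 'm', reset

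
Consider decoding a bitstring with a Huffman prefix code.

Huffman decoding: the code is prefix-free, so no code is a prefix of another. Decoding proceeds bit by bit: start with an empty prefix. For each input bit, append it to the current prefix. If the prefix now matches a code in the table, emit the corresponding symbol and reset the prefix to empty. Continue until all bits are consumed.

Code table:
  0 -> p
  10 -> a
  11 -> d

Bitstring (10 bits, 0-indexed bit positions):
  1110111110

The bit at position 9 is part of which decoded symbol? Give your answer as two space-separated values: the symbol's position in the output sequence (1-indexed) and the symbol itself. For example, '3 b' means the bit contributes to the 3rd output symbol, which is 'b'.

Answer: 5 a

Derivation:
Bit 0: prefix='1' (no match yet)
Bit 1: prefix='11' -> emit 'd', reset
Bit 2: prefix='1' (no match yet)
Bit 3: prefix='10' -> emit 'a', reset
Bit 4: prefix='1' (no match yet)
Bit 5: prefix='11' -> emit 'd', reset
Bit 6: prefix='1' (no match yet)
Bit 7: prefix='11' -> emit 'd', reset
Bit 8: prefix='1' (no match yet)
Bit 9: prefix='10' -> emit 'a', reset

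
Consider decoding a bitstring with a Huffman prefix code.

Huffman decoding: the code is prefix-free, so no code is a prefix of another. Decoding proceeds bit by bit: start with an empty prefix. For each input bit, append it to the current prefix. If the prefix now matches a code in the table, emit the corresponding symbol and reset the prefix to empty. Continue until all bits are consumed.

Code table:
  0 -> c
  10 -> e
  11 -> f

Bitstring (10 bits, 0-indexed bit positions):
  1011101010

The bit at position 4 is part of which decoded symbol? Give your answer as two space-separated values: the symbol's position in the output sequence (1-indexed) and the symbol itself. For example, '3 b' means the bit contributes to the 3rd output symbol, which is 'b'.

Bit 0: prefix='1' (no match yet)
Bit 1: prefix='10' -> emit 'e', reset
Bit 2: prefix='1' (no match yet)
Bit 3: prefix='11' -> emit 'f', reset
Bit 4: prefix='1' (no match yet)
Bit 5: prefix='10' -> emit 'e', reset
Bit 6: prefix='1' (no match yet)
Bit 7: prefix='10' -> emit 'e', reset
Bit 8: prefix='1' (no match yet)

Answer: 3 e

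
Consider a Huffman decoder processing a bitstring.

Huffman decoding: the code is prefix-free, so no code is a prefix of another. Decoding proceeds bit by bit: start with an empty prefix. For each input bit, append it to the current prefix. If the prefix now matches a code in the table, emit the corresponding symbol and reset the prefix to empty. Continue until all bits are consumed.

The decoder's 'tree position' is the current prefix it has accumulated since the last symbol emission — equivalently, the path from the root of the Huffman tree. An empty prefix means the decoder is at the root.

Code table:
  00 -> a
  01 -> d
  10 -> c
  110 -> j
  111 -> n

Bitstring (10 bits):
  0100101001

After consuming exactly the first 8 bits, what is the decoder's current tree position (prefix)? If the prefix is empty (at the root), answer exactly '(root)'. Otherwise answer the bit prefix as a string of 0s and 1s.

Answer: (root)

Derivation:
Bit 0: prefix='0' (no match yet)
Bit 1: prefix='01' -> emit 'd', reset
Bit 2: prefix='0' (no match yet)
Bit 3: prefix='00' -> emit 'a', reset
Bit 4: prefix='1' (no match yet)
Bit 5: prefix='10' -> emit 'c', reset
Bit 6: prefix='1' (no match yet)
Bit 7: prefix='10' -> emit 'c', reset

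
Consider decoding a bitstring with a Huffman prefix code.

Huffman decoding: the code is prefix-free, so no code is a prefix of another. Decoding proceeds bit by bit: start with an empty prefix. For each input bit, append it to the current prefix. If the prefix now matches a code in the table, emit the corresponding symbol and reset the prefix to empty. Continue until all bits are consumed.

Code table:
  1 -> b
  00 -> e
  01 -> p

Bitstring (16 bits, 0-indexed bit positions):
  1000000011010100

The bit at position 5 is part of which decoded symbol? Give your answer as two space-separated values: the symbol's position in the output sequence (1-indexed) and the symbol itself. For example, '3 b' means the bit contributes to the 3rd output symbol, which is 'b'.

Answer: 4 e

Derivation:
Bit 0: prefix='1' -> emit 'b', reset
Bit 1: prefix='0' (no match yet)
Bit 2: prefix='00' -> emit 'e', reset
Bit 3: prefix='0' (no match yet)
Bit 4: prefix='00' -> emit 'e', reset
Bit 5: prefix='0' (no match yet)
Bit 6: prefix='00' -> emit 'e', reset
Bit 7: prefix='0' (no match yet)
Bit 8: prefix='01' -> emit 'p', reset
Bit 9: prefix='1' -> emit 'b', reset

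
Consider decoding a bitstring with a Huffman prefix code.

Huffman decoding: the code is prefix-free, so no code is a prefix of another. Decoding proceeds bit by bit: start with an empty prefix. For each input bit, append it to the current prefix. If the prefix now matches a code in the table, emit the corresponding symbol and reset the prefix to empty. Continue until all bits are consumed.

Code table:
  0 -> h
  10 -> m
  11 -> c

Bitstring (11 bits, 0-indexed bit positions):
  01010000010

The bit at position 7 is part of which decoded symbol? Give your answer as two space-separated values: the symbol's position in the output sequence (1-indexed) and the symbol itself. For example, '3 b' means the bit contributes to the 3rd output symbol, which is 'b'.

Answer: 6 h

Derivation:
Bit 0: prefix='0' -> emit 'h', reset
Bit 1: prefix='1' (no match yet)
Bit 2: prefix='10' -> emit 'm', reset
Bit 3: prefix='1' (no match yet)
Bit 4: prefix='10' -> emit 'm', reset
Bit 5: prefix='0' -> emit 'h', reset
Bit 6: prefix='0' -> emit 'h', reset
Bit 7: prefix='0' -> emit 'h', reset
Bit 8: prefix='0' -> emit 'h', reset
Bit 9: prefix='1' (no match yet)
Bit 10: prefix='10' -> emit 'm', reset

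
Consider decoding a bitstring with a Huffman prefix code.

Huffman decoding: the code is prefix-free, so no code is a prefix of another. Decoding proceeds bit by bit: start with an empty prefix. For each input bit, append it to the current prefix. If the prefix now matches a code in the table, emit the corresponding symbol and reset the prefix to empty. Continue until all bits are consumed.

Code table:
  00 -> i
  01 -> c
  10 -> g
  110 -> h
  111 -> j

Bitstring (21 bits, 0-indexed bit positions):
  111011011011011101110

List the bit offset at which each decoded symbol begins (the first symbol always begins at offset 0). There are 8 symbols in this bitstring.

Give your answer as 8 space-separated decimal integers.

Bit 0: prefix='1' (no match yet)
Bit 1: prefix='11' (no match yet)
Bit 2: prefix='111' -> emit 'j', reset
Bit 3: prefix='0' (no match yet)
Bit 4: prefix='01' -> emit 'c', reset
Bit 5: prefix='1' (no match yet)
Bit 6: prefix='10' -> emit 'g', reset
Bit 7: prefix='1' (no match yet)
Bit 8: prefix='11' (no match yet)
Bit 9: prefix='110' -> emit 'h', reset
Bit 10: prefix='1' (no match yet)
Bit 11: prefix='11' (no match yet)
Bit 12: prefix='110' -> emit 'h', reset
Bit 13: prefix='1' (no match yet)
Bit 14: prefix='11' (no match yet)
Bit 15: prefix='111' -> emit 'j', reset
Bit 16: prefix='0' (no match yet)
Bit 17: prefix='01' -> emit 'c', reset
Bit 18: prefix='1' (no match yet)
Bit 19: prefix='11' (no match yet)
Bit 20: prefix='110' -> emit 'h', reset

Answer: 0 3 5 7 10 13 16 18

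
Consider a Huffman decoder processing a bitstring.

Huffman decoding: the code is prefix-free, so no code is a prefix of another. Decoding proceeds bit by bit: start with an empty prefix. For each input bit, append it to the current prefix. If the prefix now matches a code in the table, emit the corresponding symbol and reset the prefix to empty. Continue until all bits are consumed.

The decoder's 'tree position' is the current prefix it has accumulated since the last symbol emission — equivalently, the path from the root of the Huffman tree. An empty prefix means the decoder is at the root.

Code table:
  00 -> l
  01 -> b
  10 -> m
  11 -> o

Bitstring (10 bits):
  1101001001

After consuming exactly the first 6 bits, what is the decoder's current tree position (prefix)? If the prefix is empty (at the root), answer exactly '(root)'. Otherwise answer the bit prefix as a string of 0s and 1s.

Bit 0: prefix='1' (no match yet)
Bit 1: prefix='11' -> emit 'o', reset
Bit 2: prefix='0' (no match yet)
Bit 3: prefix='01' -> emit 'b', reset
Bit 4: prefix='0' (no match yet)
Bit 5: prefix='00' -> emit 'l', reset

Answer: (root)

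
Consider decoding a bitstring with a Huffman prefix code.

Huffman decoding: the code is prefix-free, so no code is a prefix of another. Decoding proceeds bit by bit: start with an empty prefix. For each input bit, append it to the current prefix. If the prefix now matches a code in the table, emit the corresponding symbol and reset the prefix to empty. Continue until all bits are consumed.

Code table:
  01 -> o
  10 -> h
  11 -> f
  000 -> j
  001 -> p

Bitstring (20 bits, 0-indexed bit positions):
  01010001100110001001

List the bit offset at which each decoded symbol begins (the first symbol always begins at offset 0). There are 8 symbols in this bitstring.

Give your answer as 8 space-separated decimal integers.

Bit 0: prefix='0' (no match yet)
Bit 1: prefix='01' -> emit 'o', reset
Bit 2: prefix='0' (no match yet)
Bit 3: prefix='01' -> emit 'o', reset
Bit 4: prefix='0' (no match yet)
Bit 5: prefix='00' (no match yet)
Bit 6: prefix='000' -> emit 'j', reset
Bit 7: prefix='1' (no match yet)
Bit 8: prefix='11' -> emit 'f', reset
Bit 9: prefix='0' (no match yet)
Bit 10: prefix='00' (no match yet)
Bit 11: prefix='001' -> emit 'p', reset
Bit 12: prefix='1' (no match yet)
Bit 13: prefix='10' -> emit 'h', reset
Bit 14: prefix='0' (no match yet)
Bit 15: prefix='00' (no match yet)
Bit 16: prefix='001' -> emit 'p', reset
Bit 17: prefix='0' (no match yet)
Bit 18: prefix='00' (no match yet)
Bit 19: prefix='001' -> emit 'p', reset

Answer: 0 2 4 7 9 12 14 17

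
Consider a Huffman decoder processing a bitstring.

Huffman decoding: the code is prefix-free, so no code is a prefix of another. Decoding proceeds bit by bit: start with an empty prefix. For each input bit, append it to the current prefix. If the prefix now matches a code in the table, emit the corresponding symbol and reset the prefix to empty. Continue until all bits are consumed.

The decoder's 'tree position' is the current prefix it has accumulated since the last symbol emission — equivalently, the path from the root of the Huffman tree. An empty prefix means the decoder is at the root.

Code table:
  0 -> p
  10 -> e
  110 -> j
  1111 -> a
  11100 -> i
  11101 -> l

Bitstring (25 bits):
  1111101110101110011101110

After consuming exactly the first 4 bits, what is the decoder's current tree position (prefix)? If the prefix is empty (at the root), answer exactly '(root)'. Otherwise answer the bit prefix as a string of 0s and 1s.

Answer: (root)

Derivation:
Bit 0: prefix='1' (no match yet)
Bit 1: prefix='11' (no match yet)
Bit 2: prefix='111' (no match yet)
Bit 3: prefix='1111' -> emit 'a', reset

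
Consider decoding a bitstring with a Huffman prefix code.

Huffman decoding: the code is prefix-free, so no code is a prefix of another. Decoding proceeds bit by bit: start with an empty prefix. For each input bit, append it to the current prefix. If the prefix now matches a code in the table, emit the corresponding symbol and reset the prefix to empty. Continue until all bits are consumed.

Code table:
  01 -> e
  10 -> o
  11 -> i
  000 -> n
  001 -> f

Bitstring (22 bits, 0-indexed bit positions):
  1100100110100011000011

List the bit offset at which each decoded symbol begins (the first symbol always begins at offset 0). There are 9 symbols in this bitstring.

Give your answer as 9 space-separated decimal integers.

Bit 0: prefix='1' (no match yet)
Bit 1: prefix='11' -> emit 'i', reset
Bit 2: prefix='0' (no match yet)
Bit 3: prefix='00' (no match yet)
Bit 4: prefix='001' -> emit 'f', reset
Bit 5: prefix='0' (no match yet)
Bit 6: prefix='00' (no match yet)
Bit 7: prefix='001' -> emit 'f', reset
Bit 8: prefix='1' (no match yet)
Bit 9: prefix='10' -> emit 'o', reset
Bit 10: prefix='1' (no match yet)
Bit 11: prefix='10' -> emit 'o', reset
Bit 12: prefix='0' (no match yet)
Bit 13: prefix='00' (no match yet)
Bit 14: prefix='001' -> emit 'f', reset
Bit 15: prefix='1' (no match yet)
Bit 16: prefix='10' -> emit 'o', reset
Bit 17: prefix='0' (no match yet)
Bit 18: prefix='00' (no match yet)
Bit 19: prefix='000' -> emit 'n', reset
Bit 20: prefix='1' (no match yet)
Bit 21: prefix='11' -> emit 'i', reset

Answer: 0 2 5 8 10 12 15 17 20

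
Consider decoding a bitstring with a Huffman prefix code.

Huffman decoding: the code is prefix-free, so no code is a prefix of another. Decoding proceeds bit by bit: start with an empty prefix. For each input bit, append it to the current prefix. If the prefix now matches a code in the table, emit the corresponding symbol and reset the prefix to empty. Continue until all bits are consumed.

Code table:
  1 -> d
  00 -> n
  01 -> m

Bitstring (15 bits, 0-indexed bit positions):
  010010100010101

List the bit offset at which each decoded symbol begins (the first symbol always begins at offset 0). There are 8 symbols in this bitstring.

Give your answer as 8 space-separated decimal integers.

Bit 0: prefix='0' (no match yet)
Bit 1: prefix='01' -> emit 'm', reset
Bit 2: prefix='0' (no match yet)
Bit 3: prefix='00' -> emit 'n', reset
Bit 4: prefix='1' -> emit 'd', reset
Bit 5: prefix='0' (no match yet)
Bit 6: prefix='01' -> emit 'm', reset
Bit 7: prefix='0' (no match yet)
Bit 8: prefix='00' -> emit 'n', reset
Bit 9: prefix='0' (no match yet)
Bit 10: prefix='01' -> emit 'm', reset
Bit 11: prefix='0' (no match yet)
Bit 12: prefix='01' -> emit 'm', reset
Bit 13: prefix='0' (no match yet)
Bit 14: prefix='01' -> emit 'm', reset

Answer: 0 2 4 5 7 9 11 13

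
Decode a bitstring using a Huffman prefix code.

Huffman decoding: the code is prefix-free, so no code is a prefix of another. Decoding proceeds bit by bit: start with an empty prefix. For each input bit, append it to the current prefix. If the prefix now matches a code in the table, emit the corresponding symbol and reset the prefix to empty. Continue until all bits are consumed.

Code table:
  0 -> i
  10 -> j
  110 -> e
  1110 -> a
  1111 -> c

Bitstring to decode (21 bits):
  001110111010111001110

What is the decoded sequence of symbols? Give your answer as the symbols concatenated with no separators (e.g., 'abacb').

Answer: iiaajaia

Derivation:
Bit 0: prefix='0' -> emit 'i', reset
Bit 1: prefix='0' -> emit 'i', reset
Bit 2: prefix='1' (no match yet)
Bit 3: prefix='11' (no match yet)
Bit 4: prefix='111' (no match yet)
Bit 5: prefix='1110' -> emit 'a', reset
Bit 6: prefix='1' (no match yet)
Bit 7: prefix='11' (no match yet)
Bit 8: prefix='111' (no match yet)
Bit 9: prefix='1110' -> emit 'a', reset
Bit 10: prefix='1' (no match yet)
Bit 11: prefix='10' -> emit 'j', reset
Bit 12: prefix='1' (no match yet)
Bit 13: prefix='11' (no match yet)
Bit 14: prefix='111' (no match yet)
Bit 15: prefix='1110' -> emit 'a', reset
Bit 16: prefix='0' -> emit 'i', reset
Bit 17: prefix='1' (no match yet)
Bit 18: prefix='11' (no match yet)
Bit 19: prefix='111' (no match yet)
Bit 20: prefix='1110' -> emit 'a', reset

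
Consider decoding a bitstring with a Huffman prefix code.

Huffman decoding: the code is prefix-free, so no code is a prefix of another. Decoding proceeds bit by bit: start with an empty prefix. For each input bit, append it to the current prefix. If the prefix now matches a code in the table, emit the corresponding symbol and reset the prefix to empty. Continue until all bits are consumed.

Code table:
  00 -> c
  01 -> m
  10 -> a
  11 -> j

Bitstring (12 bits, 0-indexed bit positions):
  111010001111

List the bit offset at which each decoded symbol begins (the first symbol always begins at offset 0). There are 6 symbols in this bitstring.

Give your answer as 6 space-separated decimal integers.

Bit 0: prefix='1' (no match yet)
Bit 1: prefix='11' -> emit 'j', reset
Bit 2: prefix='1' (no match yet)
Bit 3: prefix='10' -> emit 'a', reset
Bit 4: prefix='1' (no match yet)
Bit 5: prefix='10' -> emit 'a', reset
Bit 6: prefix='0' (no match yet)
Bit 7: prefix='00' -> emit 'c', reset
Bit 8: prefix='1' (no match yet)
Bit 9: prefix='11' -> emit 'j', reset
Bit 10: prefix='1' (no match yet)
Bit 11: prefix='11' -> emit 'j', reset

Answer: 0 2 4 6 8 10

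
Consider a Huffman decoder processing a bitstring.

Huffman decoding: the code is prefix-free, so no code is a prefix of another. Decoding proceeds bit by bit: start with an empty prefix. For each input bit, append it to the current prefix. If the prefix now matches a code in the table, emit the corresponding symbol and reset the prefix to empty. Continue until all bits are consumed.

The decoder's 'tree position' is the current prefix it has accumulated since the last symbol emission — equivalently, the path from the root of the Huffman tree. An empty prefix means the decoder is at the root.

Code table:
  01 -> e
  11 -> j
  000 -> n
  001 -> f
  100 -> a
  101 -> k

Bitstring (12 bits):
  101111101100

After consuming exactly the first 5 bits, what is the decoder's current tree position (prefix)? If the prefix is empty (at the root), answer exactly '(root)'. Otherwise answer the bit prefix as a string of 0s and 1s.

Answer: (root)

Derivation:
Bit 0: prefix='1' (no match yet)
Bit 1: prefix='10' (no match yet)
Bit 2: prefix='101' -> emit 'k', reset
Bit 3: prefix='1' (no match yet)
Bit 4: prefix='11' -> emit 'j', reset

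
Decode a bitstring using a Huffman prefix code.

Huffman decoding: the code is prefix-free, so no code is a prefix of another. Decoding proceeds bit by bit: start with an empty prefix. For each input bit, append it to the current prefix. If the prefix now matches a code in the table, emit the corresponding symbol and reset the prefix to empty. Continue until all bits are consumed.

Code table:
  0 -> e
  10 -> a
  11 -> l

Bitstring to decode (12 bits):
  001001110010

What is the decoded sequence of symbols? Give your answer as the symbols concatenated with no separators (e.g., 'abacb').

Bit 0: prefix='0' -> emit 'e', reset
Bit 1: prefix='0' -> emit 'e', reset
Bit 2: prefix='1' (no match yet)
Bit 3: prefix='10' -> emit 'a', reset
Bit 4: prefix='0' -> emit 'e', reset
Bit 5: prefix='1' (no match yet)
Bit 6: prefix='11' -> emit 'l', reset
Bit 7: prefix='1' (no match yet)
Bit 8: prefix='10' -> emit 'a', reset
Bit 9: prefix='0' -> emit 'e', reset
Bit 10: prefix='1' (no match yet)
Bit 11: prefix='10' -> emit 'a', reset

Answer: eeaelaea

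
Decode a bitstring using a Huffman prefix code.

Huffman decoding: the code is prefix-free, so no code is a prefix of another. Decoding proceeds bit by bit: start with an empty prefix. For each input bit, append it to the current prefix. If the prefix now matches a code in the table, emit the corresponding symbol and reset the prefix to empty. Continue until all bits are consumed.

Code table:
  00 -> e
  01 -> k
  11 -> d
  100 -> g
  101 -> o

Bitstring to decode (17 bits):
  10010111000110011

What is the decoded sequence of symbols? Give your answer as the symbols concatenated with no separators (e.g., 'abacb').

Answer: godekgd

Derivation:
Bit 0: prefix='1' (no match yet)
Bit 1: prefix='10' (no match yet)
Bit 2: prefix='100' -> emit 'g', reset
Bit 3: prefix='1' (no match yet)
Bit 4: prefix='10' (no match yet)
Bit 5: prefix='101' -> emit 'o', reset
Bit 6: prefix='1' (no match yet)
Bit 7: prefix='11' -> emit 'd', reset
Bit 8: prefix='0' (no match yet)
Bit 9: prefix='00' -> emit 'e', reset
Bit 10: prefix='0' (no match yet)
Bit 11: prefix='01' -> emit 'k', reset
Bit 12: prefix='1' (no match yet)
Bit 13: prefix='10' (no match yet)
Bit 14: prefix='100' -> emit 'g', reset
Bit 15: prefix='1' (no match yet)
Bit 16: prefix='11' -> emit 'd', reset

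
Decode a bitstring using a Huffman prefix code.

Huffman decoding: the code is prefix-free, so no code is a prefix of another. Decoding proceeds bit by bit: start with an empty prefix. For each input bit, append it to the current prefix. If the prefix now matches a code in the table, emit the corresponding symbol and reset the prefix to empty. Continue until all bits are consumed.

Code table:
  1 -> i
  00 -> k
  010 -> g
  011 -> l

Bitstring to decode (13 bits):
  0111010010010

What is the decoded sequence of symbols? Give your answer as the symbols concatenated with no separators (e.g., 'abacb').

Answer: liggg

Derivation:
Bit 0: prefix='0' (no match yet)
Bit 1: prefix='01' (no match yet)
Bit 2: prefix='011' -> emit 'l', reset
Bit 3: prefix='1' -> emit 'i', reset
Bit 4: prefix='0' (no match yet)
Bit 5: prefix='01' (no match yet)
Bit 6: prefix='010' -> emit 'g', reset
Bit 7: prefix='0' (no match yet)
Bit 8: prefix='01' (no match yet)
Bit 9: prefix='010' -> emit 'g', reset
Bit 10: prefix='0' (no match yet)
Bit 11: prefix='01' (no match yet)
Bit 12: prefix='010' -> emit 'g', reset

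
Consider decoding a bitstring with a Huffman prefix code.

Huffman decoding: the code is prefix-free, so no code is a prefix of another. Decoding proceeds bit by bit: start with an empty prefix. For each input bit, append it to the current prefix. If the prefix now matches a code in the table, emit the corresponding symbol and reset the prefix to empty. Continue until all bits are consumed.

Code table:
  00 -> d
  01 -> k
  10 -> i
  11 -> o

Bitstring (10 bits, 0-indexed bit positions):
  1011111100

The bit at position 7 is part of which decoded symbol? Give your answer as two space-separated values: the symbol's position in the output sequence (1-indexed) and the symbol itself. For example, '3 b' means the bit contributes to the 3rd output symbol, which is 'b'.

Answer: 4 o

Derivation:
Bit 0: prefix='1' (no match yet)
Bit 1: prefix='10' -> emit 'i', reset
Bit 2: prefix='1' (no match yet)
Bit 3: prefix='11' -> emit 'o', reset
Bit 4: prefix='1' (no match yet)
Bit 5: prefix='11' -> emit 'o', reset
Bit 6: prefix='1' (no match yet)
Bit 7: prefix='11' -> emit 'o', reset
Bit 8: prefix='0' (no match yet)
Bit 9: prefix='00' -> emit 'd', reset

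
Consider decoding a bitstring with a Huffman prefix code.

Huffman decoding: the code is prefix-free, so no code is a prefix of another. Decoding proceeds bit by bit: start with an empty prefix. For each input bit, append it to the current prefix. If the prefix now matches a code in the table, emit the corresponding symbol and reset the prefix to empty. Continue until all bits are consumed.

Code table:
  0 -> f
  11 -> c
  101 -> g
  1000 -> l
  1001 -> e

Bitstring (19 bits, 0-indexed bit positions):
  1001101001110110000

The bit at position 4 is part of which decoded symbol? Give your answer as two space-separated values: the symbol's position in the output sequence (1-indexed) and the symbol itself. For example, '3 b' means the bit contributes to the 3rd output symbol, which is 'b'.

Bit 0: prefix='1' (no match yet)
Bit 1: prefix='10' (no match yet)
Bit 2: prefix='100' (no match yet)
Bit 3: prefix='1001' -> emit 'e', reset
Bit 4: prefix='1' (no match yet)
Bit 5: prefix='10' (no match yet)
Bit 6: prefix='101' -> emit 'g', reset
Bit 7: prefix='0' -> emit 'f', reset
Bit 8: prefix='0' -> emit 'f', reset

Answer: 2 g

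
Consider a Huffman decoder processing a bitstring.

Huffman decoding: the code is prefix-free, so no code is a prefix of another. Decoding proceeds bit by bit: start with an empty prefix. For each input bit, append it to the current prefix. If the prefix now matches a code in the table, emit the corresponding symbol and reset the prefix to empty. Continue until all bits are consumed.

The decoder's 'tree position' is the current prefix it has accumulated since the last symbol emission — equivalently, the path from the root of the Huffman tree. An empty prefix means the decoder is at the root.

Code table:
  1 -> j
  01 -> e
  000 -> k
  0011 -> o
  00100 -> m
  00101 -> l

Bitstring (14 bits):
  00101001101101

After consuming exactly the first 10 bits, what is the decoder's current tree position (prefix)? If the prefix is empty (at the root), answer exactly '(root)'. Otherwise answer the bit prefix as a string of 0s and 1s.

Bit 0: prefix='0' (no match yet)
Bit 1: prefix='00' (no match yet)
Bit 2: prefix='001' (no match yet)
Bit 3: prefix='0010' (no match yet)
Bit 4: prefix='00101' -> emit 'l', reset
Bit 5: prefix='0' (no match yet)
Bit 6: prefix='00' (no match yet)
Bit 7: prefix='001' (no match yet)
Bit 8: prefix='0011' -> emit 'o', reset
Bit 9: prefix='0' (no match yet)

Answer: 0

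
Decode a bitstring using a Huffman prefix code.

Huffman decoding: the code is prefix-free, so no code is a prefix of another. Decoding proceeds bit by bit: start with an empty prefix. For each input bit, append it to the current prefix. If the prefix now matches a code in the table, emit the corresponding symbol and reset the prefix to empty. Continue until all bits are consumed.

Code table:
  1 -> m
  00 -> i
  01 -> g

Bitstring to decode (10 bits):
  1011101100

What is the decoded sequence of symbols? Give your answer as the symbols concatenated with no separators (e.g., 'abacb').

Bit 0: prefix='1' -> emit 'm', reset
Bit 1: prefix='0' (no match yet)
Bit 2: prefix='01' -> emit 'g', reset
Bit 3: prefix='1' -> emit 'm', reset
Bit 4: prefix='1' -> emit 'm', reset
Bit 5: prefix='0' (no match yet)
Bit 6: prefix='01' -> emit 'g', reset
Bit 7: prefix='1' -> emit 'm', reset
Bit 8: prefix='0' (no match yet)
Bit 9: prefix='00' -> emit 'i', reset

Answer: mgmmgmi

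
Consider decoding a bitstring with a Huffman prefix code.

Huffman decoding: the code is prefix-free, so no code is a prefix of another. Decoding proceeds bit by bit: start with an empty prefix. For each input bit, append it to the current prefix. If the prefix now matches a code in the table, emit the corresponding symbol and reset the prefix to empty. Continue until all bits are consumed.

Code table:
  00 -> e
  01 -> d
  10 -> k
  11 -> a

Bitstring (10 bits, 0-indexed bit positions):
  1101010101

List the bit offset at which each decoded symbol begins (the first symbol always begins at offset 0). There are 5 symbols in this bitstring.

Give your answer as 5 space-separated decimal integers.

Answer: 0 2 4 6 8

Derivation:
Bit 0: prefix='1' (no match yet)
Bit 1: prefix='11' -> emit 'a', reset
Bit 2: prefix='0' (no match yet)
Bit 3: prefix='01' -> emit 'd', reset
Bit 4: prefix='0' (no match yet)
Bit 5: prefix='01' -> emit 'd', reset
Bit 6: prefix='0' (no match yet)
Bit 7: prefix='01' -> emit 'd', reset
Bit 8: prefix='0' (no match yet)
Bit 9: prefix='01' -> emit 'd', reset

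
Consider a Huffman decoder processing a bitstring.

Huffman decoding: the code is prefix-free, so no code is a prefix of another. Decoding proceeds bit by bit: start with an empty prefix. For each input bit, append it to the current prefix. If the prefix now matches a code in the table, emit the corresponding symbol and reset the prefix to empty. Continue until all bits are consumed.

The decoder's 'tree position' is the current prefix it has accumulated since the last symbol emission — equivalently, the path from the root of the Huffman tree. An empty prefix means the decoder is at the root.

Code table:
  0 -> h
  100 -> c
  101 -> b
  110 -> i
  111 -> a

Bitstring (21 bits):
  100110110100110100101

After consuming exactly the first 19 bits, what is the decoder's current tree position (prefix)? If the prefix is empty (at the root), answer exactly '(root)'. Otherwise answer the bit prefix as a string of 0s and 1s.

Bit 0: prefix='1' (no match yet)
Bit 1: prefix='10' (no match yet)
Bit 2: prefix='100' -> emit 'c', reset
Bit 3: prefix='1' (no match yet)
Bit 4: prefix='11' (no match yet)
Bit 5: prefix='110' -> emit 'i', reset
Bit 6: prefix='1' (no match yet)
Bit 7: prefix='11' (no match yet)
Bit 8: prefix='110' -> emit 'i', reset
Bit 9: prefix='1' (no match yet)
Bit 10: prefix='10' (no match yet)
Bit 11: prefix='100' -> emit 'c', reset
Bit 12: prefix='1' (no match yet)
Bit 13: prefix='11' (no match yet)
Bit 14: prefix='110' -> emit 'i', reset
Bit 15: prefix='1' (no match yet)
Bit 16: prefix='10' (no match yet)
Bit 17: prefix='100' -> emit 'c', reset
Bit 18: prefix='1' (no match yet)

Answer: 1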